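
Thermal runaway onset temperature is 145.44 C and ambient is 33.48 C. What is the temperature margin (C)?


Safety margin = 145.44 C - 33.48 C = 111.96 C

111.96 C


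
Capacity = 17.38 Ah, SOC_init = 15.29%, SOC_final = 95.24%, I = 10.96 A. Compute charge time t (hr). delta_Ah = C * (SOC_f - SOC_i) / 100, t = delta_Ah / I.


Step 1: dSOC = 95.24% - 15.29% = 79.95%
Step 2: delta_Ah = 17.38 * 79.95 / 100 = 13.895 Ah
Step 3: t = 13.895 / 10.96 = 1.268 hr

1.268 hr


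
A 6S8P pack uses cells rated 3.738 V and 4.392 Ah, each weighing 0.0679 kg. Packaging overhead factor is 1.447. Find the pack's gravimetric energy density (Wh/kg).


Step 1: V_pack = 6 * 3.738 = 22.428 V
Step 2: C_pack = 8 * 4.392 = 35.136 Ah
Step 3: E_pack = V_pack * C_pack = 22.428 * 35.136 = 788.03 Wh
Step 4: m_pack = 6 * 8 * 0.0679 * 1.447 = 4.7161 kg
Step 5: ED = E_pack / m_pack = 788.03 / 4.7161 = 167.1 Wh/kg

167.1 Wh/kg


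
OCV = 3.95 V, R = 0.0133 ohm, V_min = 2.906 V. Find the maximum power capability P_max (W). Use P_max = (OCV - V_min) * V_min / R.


P_max = (OCV - V_min) * V_min / R = (3.95 - 2.906) * 2.906 / 0.0133 = 1.044 * 2.906 / 0.0133 = 228.1 W

228.1 W


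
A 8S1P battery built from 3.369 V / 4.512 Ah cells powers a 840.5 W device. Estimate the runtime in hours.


Step 1: E_pack = Ns * V_cell * Np * C_cell = 8 * 3.369 * 1 * 4.512 = 121.61 Wh
Step 2: t = E_pack / P = 121.61 / 840.5 = 0.1447 hr

0.1447 hr


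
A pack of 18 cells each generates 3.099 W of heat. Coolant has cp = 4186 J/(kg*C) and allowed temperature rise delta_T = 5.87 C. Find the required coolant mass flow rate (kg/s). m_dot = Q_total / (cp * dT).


Q_total = 18 * 3.099 = 55.782 W
m_dot = Q_total / (cp * dT) = 55.782 / (4186 * 5.87) = 0.002270 kg/s

0.002270 kg/s


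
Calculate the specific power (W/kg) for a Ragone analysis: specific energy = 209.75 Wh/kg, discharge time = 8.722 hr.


Specific power = 209.75 Wh/kg / 8.722 hr = 24.05 W/kg

24.05 W/kg


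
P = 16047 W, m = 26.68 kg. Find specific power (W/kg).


SP = P / m = 16047 / 26.68 = 601.5 W/kg

601.5 W/kg


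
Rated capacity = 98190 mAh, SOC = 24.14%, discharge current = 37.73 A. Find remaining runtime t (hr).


Convert: C_total = 98190 mAh = 98.19 Ah
Step 1: remaining = SOC/100 * C_total = 24.14/100 * 98.19 = 23.703 Ah
Step 2: t = remaining / I = 23.703 / 37.73 = 0.6282 hr

0.6282 hr


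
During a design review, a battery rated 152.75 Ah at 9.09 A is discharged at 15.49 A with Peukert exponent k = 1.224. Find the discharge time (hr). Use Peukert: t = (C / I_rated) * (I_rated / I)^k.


t_rated = C / I_rated = 152.75 / 9.09 = 16.804 hr
(I_rated/I)^k = (0.58683)^1.224 = 0.52079
t = t_rated * (I_rated/I)^k = 16.804 * 0.52079 = 8.751 hr

8.751 hr


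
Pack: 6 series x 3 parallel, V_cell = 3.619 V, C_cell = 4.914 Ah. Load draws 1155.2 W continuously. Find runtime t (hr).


Step 1: E_pack = Ns * V_cell * Np * C_cell = 6 * 3.619 * 3 * 4.914 = 320.11 Wh
Step 2: t = E_pack / P = 320.11 / 1155.2 = 0.2771 hr

0.2771 hr


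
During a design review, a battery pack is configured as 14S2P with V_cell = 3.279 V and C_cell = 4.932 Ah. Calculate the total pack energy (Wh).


V_pack = 14 * 3.279 = 45.906 V
C_pack = 2 * 4.932 = 9.864 Ah
E = V_pack * C_pack = 45.906 * 9.864 = 452.8 Wh

452.8 Wh


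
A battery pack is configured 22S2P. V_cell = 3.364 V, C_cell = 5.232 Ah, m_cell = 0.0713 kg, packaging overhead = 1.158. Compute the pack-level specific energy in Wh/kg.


Step 1: V_pack = 22 * 3.364 = 74.008 V
Step 2: C_pack = 2 * 5.232 = 10.464 Ah
Step 3: E_pack = V_pack * C_pack = 74.008 * 10.464 = 774.42 Wh
Step 4: m_pack = 22 * 2 * 0.0713 * 1.158 = 3.6329 kg
Step 5: ED = E_pack / m_pack = 774.42 / 3.6329 = 213.2 Wh/kg

213.2 Wh/kg


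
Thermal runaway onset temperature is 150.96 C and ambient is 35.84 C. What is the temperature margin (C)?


Safety margin = 150.96 C - 35.84 C = 115.12 C

115.12 C


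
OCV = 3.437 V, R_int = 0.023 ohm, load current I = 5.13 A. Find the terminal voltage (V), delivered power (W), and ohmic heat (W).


Step 1: V_terminal = OCV - I*R = 3.437 - 5.13 * 0.023 = 3.319 V
Step 2: P_out = V_terminal * I = 3.319 * 5.13 = 17.03 W
Step 3: Q = I^2 * R = 5.13^2 * 0.023 = 0.6053 W

V=3.319 V, P=17.03 W, Q=0.6053 W


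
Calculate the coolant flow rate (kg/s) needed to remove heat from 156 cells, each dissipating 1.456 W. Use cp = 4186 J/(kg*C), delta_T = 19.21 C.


Q_total = 156 * 1.456 = 227.14 W
m_dot = Q_total / (cp * dT) = 227.14 / (4186 * 19.21) = 0.002825 kg/s

0.002825 kg/s


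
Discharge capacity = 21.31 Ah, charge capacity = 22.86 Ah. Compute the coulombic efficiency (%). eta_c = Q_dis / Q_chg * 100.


eta_c = Q_dis / Q_chg * 100 = 21.31 / 22.86 * 100 = 93.22%

93.22%


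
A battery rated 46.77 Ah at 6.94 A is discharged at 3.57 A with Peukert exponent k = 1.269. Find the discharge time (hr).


Step 1: t_rated = C / I_rated = 46.77 / 6.94 = 6.7392 hr
Step 2: ratio = 6.94 / 3.57 = 1.944
Step 3: ratio^k = 1.944^1.269 = 2.3246
Step 4: t = t_rated * ratio^k = 6.7392 * 2.3246 = 15.67 hr

15.67 hr


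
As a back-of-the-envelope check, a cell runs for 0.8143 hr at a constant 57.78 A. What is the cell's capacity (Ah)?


C = I * t = 57.78 * 0.8143 = 47.05 Ah

47.05 Ah


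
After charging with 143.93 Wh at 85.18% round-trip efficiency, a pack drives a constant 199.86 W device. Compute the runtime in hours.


Step 1: E_discharge = eta/100 * E_charge = 85.18/100 * 143.93 = 122.6 Wh
Step 2: t = E_discharge / P = 122.6 / 199.86 = 0.6134 hr

0.6134 hr


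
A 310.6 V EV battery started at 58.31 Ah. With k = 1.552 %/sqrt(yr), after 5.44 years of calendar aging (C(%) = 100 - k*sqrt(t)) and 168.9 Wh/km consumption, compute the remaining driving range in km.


Step 1: capacity retention = 100 - 1.552 * sqrt(5.44) = 100 - 1.552 * 2.3324 = 96.38%
Step 2: C_now = 58.31 * 96.38/100 = 56.199 Ah
Step 3: E_pack = V * C_now = 310.6 * 56.199 = 17455 Wh
Step 4: range = E_pack / consumption = 17455 / 168.9 = 103.3 km

103.3 km


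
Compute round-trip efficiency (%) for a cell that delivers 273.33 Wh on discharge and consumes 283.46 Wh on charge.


eta_e = E_dis / E_chg * 100 = 273.33 / 283.46 * 100 = 96.43%

96.43%


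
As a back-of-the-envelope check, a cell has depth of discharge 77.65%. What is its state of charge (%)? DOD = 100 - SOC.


SOC = 100 - DOD = 100 - 77.65 = 22.35%

22.35%


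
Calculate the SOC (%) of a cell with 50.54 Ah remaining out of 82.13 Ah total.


SOC = (remaining / total) * 100 = (50.54 / 82.13) * 100 = 61.54%

61.54%


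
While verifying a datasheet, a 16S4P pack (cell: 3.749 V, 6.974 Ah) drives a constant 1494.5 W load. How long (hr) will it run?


Step 1: E_pack = Ns * V_cell * Np * C_cell = 16 * 3.749 * 4 * 6.974 = 1673.3 Wh
Step 2: t = E_pack / P = 1673.3 / 1494.5 = 1.120 hr

1.120 hr


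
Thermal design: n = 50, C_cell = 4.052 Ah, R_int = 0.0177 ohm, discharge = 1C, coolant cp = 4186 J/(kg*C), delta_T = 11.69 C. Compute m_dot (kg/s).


Step 1: I = 1 * 4.052 = 4.052 A
Step 2: Q_cell = I^2 * R = 4.052^2 * 0.0177 = 0.29061 W
Step 3: Q_total = 50 * 0.29061 = 14.531 W
Step 4: m_dot = Q_total / (cp * dT) = 14.531 / (4186 * 11.69) = 2.969e-04 kg/s

2.969e-04 kg/s


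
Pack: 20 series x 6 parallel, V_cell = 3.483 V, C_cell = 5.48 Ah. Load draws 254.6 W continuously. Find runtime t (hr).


Step 1: E_pack = Ns * V_cell * Np * C_cell = 20 * 3.483 * 6 * 5.48 = 2290.4 Wh
Step 2: t = E_pack / P = 2290.4 / 254.6 = 8.996 hr

8.996 hr


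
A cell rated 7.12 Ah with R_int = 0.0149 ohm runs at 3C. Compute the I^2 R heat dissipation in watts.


Step 1: I = C_rate * capacity = 3 * 7.12 = 21.36 A
Step 2: Q = I^2 * R = 21.36^2 * 0.0149 = 456.25 * 0.0149 = 6.798 W

6.798 W


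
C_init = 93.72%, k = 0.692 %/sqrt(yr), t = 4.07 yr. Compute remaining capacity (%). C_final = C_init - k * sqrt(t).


sqrt(t) = sqrt(4.07) = 2.0174
C_final = 93.72 - 0.692 * 2.0174 = 92.32%

92.32%


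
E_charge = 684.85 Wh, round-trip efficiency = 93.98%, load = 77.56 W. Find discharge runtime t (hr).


Step 1: E_discharge = eta/100 * E_charge = 93.98/100 * 684.85 = 643.62 Wh
Step 2: t = E_discharge / P = 643.62 / 77.56 = 8.298 hr

8.298 hr


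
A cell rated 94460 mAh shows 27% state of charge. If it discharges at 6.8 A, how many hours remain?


Convert: C_total = 94460 mAh = 94.46 Ah
Step 1: remaining = SOC/100 * C_total = 27/100 * 94.46 = 25.504 Ah
Step 2: t = remaining / I = 25.504 / 6.8 = 3.751 hr

3.751 hr


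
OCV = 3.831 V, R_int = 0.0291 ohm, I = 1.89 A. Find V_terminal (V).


IR drop = 1.89 * 0.0291 = 0.054999 V
V = 3.831 - 0.054999 = 3.776 V

3.776 V


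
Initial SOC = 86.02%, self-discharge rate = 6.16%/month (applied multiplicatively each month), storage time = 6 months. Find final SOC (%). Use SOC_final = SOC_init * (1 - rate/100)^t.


decay = (1 - 6.16/100)^6 = 0.68285
SOC_final = 86.02 * 0.68285 = 58.74%

58.74%


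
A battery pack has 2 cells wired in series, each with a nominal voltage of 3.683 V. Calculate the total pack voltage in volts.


V_pack = n * V_cell = 2 * 3.683 = 7.366 V

7.366 V


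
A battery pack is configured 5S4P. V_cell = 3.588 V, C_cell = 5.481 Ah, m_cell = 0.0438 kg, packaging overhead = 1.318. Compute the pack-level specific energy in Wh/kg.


Step 1: V_pack = 5 * 3.588 = 17.94 V
Step 2: C_pack = 4 * 5.481 = 21.924 Ah
Step 3: E_pack = V_pack * C_pack = 17.94 * 21.924 = 393.32 Wh
Step 4: m_pack = 5 * 4 * 0.0438 * 1.318 = 1.1546 kg
Step 5: ED = E_pack / m_pack = 393.32 / 1.1546 = 340.7 Wh/kg

340.7 Wh/kg


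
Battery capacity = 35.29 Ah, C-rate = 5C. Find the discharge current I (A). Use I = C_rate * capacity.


At 5C: I = 5 * 35.29 Ah = 176.45 A

176.45 A


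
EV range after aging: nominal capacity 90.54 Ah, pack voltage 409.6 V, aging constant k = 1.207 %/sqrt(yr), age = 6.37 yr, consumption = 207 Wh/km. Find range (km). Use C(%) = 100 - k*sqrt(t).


Step 1: capacity retention = 100 - 1.207 * sqrt(6.37) = 100 - 1.207 * 2.5239 = 96.954%
Step 2: C_now = 90.54 * 96.954/100 = 87.782 Ah
Step 3: E_pack = V * C_now = 409.6 * 87.782 = 35956 Wh
Step 4: range = E_pack / consumption = 35956 / 207 = 173.7 km

173.7 km


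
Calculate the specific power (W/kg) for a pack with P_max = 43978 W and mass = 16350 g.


Convert: m = 16350 g = 16.35 kg
SP = P / m = 43978 / 16.35 = 2690 W/kg

2690 W/kg


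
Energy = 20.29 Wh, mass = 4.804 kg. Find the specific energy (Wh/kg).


ED = E / m = 20.29 / 4.804 = 4.224 Wh/kg

4.224 Wh/kg


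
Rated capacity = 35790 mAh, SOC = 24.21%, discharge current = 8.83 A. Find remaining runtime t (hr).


Convert: C_total = 35790 mAh = 35.79 Ah
Step 1: remaining = SOC/100 * C_total = 24.21/100 * 35.79 = 8.6648 Ah
Step 2: t = remaining / I = 8.6648 / 8.83 = 0.9813 hr

0.9813 hr


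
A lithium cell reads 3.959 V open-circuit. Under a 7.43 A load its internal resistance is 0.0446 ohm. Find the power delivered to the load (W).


Step 1: V_terminal = OCV - I*R = 3.959 - 7.43 * 0.0446 = 3.6276 V
Step 2: P_out = V_terminal * I = 3.6276 * 7.43 = 26.95 W

26.95 W


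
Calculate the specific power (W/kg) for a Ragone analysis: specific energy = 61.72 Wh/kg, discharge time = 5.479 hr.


Specific power = 61.72 Wh/kg / 5.479 hr = 11.26 W/kg

11.26 W/kg


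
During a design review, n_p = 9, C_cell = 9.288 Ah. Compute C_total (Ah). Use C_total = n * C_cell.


Parallel capacities add: 9 * 9.288 Ah = 83.592 Ah

83.592 Ah


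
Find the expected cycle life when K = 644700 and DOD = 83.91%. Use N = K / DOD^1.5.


DOD^1.5 = 768.64
N = K / DOD^1.5 = 644700 / 768.64 = 838.8

838.8 cycles


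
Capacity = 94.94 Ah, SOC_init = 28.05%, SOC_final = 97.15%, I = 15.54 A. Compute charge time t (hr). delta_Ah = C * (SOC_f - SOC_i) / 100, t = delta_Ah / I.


Step 1: dSOC = 97.15% - 28.05% = 69.1%
Step 2: delta_Ah = 94.94 * 69.1 / 100 = 65.604 Ah
Step 3: t = 65.604 / 15.54 = 4.222 hr

4.222 hr


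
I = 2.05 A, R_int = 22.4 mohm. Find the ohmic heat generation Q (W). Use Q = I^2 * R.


Convert: R = 22.4 mohm = 0.0224 ohm
I^2 = 4.2025
Q = 4.2025 * 0.0224 = 0.09414 W

0.09414 W


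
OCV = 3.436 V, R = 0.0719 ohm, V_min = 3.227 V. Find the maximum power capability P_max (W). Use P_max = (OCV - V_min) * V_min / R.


dV = OCV - V_min = 0.209 V (so I_max = dV / R)
P_max = dV * V_min / R = 0.209 * 3.227 / 0.0719 = 9.380 W

9.380 W


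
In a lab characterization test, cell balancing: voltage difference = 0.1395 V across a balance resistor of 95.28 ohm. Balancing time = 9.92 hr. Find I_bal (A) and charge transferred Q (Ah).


First, Ohm's law: I_bal = 0.1395 V / 95.28 ohm = 0.0014641 A
Then Q = I * t = 0.0014641 A * 9.92 hr = 0.01452 Ah

I=0.0014641 A, Q=0.01452 Ah


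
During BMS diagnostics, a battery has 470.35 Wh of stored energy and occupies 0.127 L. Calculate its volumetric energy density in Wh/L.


Volumetric ED = 470.35 Wh / 0.127 L = 3704 Wh/L

3704 Wh/L


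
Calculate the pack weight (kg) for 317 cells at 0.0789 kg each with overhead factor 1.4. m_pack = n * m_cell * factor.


Cell mass sum = 317 * 0.0789 = 25.011 kg
With overhead 1.4: m_pack = 25.011 * 1.4 = 35.02 kg

35.02 kg


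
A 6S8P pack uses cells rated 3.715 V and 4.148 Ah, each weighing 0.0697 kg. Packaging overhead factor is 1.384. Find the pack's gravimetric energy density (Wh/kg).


Step 1: V_pack = 6 * 3.715 = 22.29 V
Step 2: C_pack = 8 * 4.148 = 33.184 Ah
Step 3: E_pack = V_pack * C_pack = 22.29 * 33.184 = 739.67 Wh
Step 4: m_pack = 6 * 8 * 0.0697 * 1.384 = 4.6303 kg
Step 5: ED = E_pack / m_pack = 739.67 / 4.6303 = 159.7 Wh/kg

159.7 Wh/kg


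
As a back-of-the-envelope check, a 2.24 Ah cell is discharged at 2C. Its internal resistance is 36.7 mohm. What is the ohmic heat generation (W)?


Convert: R = 36.7 mohm = 0.0367 ohm
Step 1: I = C_rate * capacity = 2 * 2.24 = 4.48 A
Step 2: Q = I^2 * R = 4.48^2 * 0.0367 = 20.07 * 0.0367 = 0.7366 W

0.7366 W


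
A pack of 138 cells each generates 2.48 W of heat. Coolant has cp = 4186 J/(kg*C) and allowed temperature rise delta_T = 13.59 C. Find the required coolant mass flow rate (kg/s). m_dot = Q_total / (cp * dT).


Q_total = 138 * 2.48 = 342.24 W
m_dot = Q_total / (cp * dT) = 342.24 / (4186 * 13.59) = 0.006016 kg/s

0.006016 kg/s


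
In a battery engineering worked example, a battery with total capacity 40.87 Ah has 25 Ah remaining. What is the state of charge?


SOC = (remaining / total) * 100 = (25 / 40.87) * 100 = 61.17%

61.17%


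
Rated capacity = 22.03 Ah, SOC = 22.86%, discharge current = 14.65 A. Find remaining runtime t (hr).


Step 1: remaining = SOC/100 * C_total = 22.86/100 * 22.03 = 5.0361 Ah
Step 2: t = remaining / I = 5.0361 / 14.65 = 0.3438 hr

0.3438 hr


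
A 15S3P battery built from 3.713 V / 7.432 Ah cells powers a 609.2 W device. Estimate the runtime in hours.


Step 1: E_pack = Ns * V_cell * Np * C_cell = 15 * 3.713 * 3 * 7.432 = 1241.8 Wh
Step 2: t = E_pack / P = 1241.8 / 609.2 = 2.038 hr

2.038 hr


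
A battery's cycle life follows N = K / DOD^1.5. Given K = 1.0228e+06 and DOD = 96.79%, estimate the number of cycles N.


DOD^1.5 = 952.24
N = K / DOD^1.5 = 1.0228e+06 / 952.24 = 1074

1074 cycles


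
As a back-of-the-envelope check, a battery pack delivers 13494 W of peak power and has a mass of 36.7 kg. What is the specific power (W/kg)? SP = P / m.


Specific power = 13494 W / 36.7 kg = 367.7 W/kg

367.7 W/kg


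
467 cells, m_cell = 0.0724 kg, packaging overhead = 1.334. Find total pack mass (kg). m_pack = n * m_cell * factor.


Cell mass sum = 467 * 0.0724 = 33.811 kg
With overhead 1.334: m_pack = 33.811 * 1.334 = 45.10 kg

45.10 kg


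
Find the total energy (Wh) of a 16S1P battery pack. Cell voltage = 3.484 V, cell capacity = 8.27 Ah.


V_pack = 16 * 3.484 = 55.744 V
C_pack = 1 * 8.27 = 8.27 Ah
E = V_pack * C_pack = 55.744 * 8.27 = 461.0 Wh

461.0 Wh


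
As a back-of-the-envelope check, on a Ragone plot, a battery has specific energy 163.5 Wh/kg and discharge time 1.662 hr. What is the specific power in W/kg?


P_specific = E / t = 163.5 / 1.662 = 98.38 W/kg

98.38 W/kg


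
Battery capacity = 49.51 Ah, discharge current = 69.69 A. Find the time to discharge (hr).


Runtime = 49.51 Ah / 69.69 A = 0.7104 hr

0.7104 hr


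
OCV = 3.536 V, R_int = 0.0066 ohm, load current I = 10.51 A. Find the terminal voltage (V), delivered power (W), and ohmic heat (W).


Step 1: V_terminal = OCV - I*R = 3.536 - 10.51 * 0.0066 = 3.4666 V
Step 2: P_out = V_terminal * I = 3.4666 * 10.51 = 36.43 W
Step 3: Q = I^2 * R = 10.51^2 * 0.0066 = 0.7290 W

V=3.4666 V, P=36.43 W, Q=0.7290 W


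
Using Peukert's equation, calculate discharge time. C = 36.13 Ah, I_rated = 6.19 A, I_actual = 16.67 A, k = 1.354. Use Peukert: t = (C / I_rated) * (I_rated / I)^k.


Step 1: t_rated = C / I_rated = 36.13 / 6.19 = 5.8368 hr
Step 2: ratio = 6.19 / 16.67 = 0.37133
Step 3: ratio^k = 0.37133^1.354 = 0.26149
Step 4: t = t_rated * ratio^k = 5.8368 * 0.26149 = 1.526 hr

1.526 hr


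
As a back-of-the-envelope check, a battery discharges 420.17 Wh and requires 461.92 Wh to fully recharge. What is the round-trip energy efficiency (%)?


eta_e = E_dis / E_chg * 100 = 420.17 / 461.92 * 100 = 90.96%

90.96%


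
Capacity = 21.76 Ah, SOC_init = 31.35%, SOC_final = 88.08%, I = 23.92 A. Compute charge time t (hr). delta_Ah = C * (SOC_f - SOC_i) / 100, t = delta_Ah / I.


Step 1: dSOC = 88.08% - 31.35% = 56.73%
Step 2: delta_Ah = 21.76 * 56.73 / 100 = 12.344 Ah
Step 3: t = 12.344 / 23.92 = 0.5161 hr

0.5161 hr


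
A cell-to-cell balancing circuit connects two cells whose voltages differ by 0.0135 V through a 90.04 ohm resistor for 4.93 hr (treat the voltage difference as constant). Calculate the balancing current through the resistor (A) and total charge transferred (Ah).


First, Ohm's law: I_bal = 0.0135 V / 90.04 ohm = 1.4993e-04 A
Then Q = I * t = 1.4993e-04 A * 4.93 hr = 7.392e-04 Ah

I=1.4993e-04 A, Q=7.392e-04 Ah


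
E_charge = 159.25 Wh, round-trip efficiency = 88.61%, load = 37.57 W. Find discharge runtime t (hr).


Step 1: E_discharge = eta/100 * E_charge = 88.61/100 * 159.25 = 141.11 Wh
Step 2: t = E_discharge / P = 141.11 / 37.57 = 3.756 hr

3.756 hr


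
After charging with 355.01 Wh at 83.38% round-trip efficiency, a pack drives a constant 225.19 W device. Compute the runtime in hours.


Step 1: E_discharge = eta/100 * E_charge = 83.38/100 * 355.01 = 296.01 Wh
Step 2: t = E_discharge / P = 296.01 / 225.19 = 1.314 hr

1.314 hr


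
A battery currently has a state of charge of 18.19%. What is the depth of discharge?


Complement of SOC: DOD = 100% - 18.19% = 81.81%

81.81%


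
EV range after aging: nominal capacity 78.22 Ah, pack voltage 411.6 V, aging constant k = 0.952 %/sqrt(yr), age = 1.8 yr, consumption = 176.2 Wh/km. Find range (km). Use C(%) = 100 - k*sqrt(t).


Step 1: capacity retention = 100 - 0.952 * sqrt(1.8) = 100 - 0.952 * 1.3416 = 98.723%
Step 2: C_now = 78.22 * 98.723/100 = 77.221 Ah
Step 3: E_pack = V * C_now = 411.6 * 77.221 = 31784 Wh
Step 4: range = E_pack / consumption = 31784 / 176.2 = 180.4 km

180.4 km


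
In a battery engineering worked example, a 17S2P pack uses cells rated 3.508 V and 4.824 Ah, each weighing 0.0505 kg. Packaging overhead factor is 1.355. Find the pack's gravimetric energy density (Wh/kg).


Step 1: V_pack = 17 * 3.508 = 59.636 V
Step 2: C_pack = 2 * 4.824 = 9.648 Ah
Step 3: E_pack = V_pack * C_pack = 59.636 * 9.648 = 575.37 Wh
Step 4: m_pack = 17 * 2 * 0.0505 * 1.355 = 2.3265 kg
Step 5: ED = E_pack / m_pack = 575.37 / 2.3265 = 247.3 Wh/kg

247.3 Wh/kg


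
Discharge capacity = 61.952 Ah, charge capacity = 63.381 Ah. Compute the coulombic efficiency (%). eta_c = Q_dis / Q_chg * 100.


Coulombic efficiency = 61.952/63.381 * 100% = 97.75%

97.75%


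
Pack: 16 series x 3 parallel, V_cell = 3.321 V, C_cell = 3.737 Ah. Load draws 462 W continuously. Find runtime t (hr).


Step 1: E_pack = Ns * V_cell * Np * C_cell = 16 * 3.321 * 3 * 3.737 = 595.71 Wh
Step 2: t = E_pack / P = 595.71 / 462 = 1.289 hr

1.289 hr


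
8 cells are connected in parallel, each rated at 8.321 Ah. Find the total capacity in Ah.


C_total = 8 * 8.321 = 66.568 Ah

66.568 Ah


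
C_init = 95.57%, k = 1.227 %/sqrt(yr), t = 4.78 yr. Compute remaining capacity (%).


Step 1: sqrt(4.78 yr) = 2.1863
Step 2: drop = 1.227 * 2.1863 = 2.6826
Step 3: C_final = 95.57 - 2.6826 = 92.89%

92.89%


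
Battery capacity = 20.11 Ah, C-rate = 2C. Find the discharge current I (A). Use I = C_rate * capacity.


I = C_rate * capacity = 2 * 20.11 = 40.22 A

40.22 A


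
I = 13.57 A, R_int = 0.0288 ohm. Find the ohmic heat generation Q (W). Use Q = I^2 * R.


Q = I^2 * R = 13.57^2 * 0.0288 = 5.303 W

5.303 W


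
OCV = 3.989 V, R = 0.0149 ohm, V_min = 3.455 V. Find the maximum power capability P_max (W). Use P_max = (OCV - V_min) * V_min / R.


P_max = (OCV - V_min) * V_min / R = (3.989 - 3.455) * 3.455 / 0.0149 = 0.534 * 3.455 / 0.0149 = 123.8 W

123.8 W


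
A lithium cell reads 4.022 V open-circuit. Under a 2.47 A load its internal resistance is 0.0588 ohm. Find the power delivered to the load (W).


Step 1: V_terminal = OCV - I*R = 4.022 - 2.47 * 0.0588 = 3.8768 V
Step 2: P_out = V_terminal * I = 3.8768 * 2.47 = 9.576 W

9.576 W


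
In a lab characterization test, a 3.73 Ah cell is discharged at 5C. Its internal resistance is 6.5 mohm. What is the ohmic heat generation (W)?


Convert: R = 6.5 mohm = 0.0065 ohm
Step 1: I = C_rate * capacity = 5 * 3.73 = 18.65 A
Step 2: Q = I^2 * R = 18.65^2 * 0.0065 = 347.82 * 0.0065 = 2.261 W

2.261 W


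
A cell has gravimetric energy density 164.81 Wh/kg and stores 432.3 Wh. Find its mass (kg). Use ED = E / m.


m = E / ED = 432.3 / 164.81 = 2.623 kg

2.623 kg


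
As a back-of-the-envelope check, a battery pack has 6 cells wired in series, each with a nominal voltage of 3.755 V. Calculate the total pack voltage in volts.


With 6 cells in series at 3.755 V each, V_pack = 22.53 V

22.53 V


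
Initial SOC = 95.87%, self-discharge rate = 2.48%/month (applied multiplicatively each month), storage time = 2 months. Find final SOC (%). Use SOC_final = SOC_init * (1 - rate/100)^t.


decay = (1 - 2.48/100)^2 = 0.95102
SOC_final = 95.87 * 0.95102 = 91.17%

91.17%


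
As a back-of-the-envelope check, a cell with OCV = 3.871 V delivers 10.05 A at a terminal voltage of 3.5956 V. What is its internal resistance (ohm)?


R = (OCV - V) / I = (3.871 - 3.5956) / 10.05 = 0.02740 ohm

0.02740 ohm


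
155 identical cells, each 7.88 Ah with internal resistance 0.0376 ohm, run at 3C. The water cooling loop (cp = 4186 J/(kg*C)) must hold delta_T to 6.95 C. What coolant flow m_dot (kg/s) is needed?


Step 1: I = 3 * 7.88 = 23.64 A
Step 2: Q_cell = I^2 * R = 23.64^2 * 0.0376 = 21.013 W
Step 3: Q_total = 155 * 21.013 = 3257 W
Step 4: m_dot = Q_total / (cp * dT) = 3257 / (4186 * 6.95) = 0.1120 kg/s

0.1120 kg/s


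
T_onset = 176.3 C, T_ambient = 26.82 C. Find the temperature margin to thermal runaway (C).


Safety margin = 176.3 C - 26.82 C = 149.48 C

149.48 C


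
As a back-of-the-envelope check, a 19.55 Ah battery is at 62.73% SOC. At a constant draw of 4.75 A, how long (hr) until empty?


Step 1: remaining = SOC/100 * C_total = 62.73/100 * 19.55 = 12.264 Ah
Step 2: t = remaining / I = 12.264 / 4.75 = 2.582 hr

2.582 hr


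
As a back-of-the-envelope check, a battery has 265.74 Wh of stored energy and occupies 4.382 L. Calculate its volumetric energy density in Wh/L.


Volumetric ED = 265.74 Wh / 4.382 L = 60.64 Wh/L

60.64 Wh/L


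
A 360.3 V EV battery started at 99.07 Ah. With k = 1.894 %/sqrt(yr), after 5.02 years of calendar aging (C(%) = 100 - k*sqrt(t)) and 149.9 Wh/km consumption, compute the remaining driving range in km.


Step 1: capacity retention = 100 - 1.894 * sqrt(5.02) = 100 - 1.894 * 2.2405 = 95.756%
Step 2: C_now = 99.07 * 95.756/100 = 94.865 Ah
Step 3: E_pack = V * C_now = 360.3 * 94.865 = 34180 Wh
Step 4: range = E_pack / consumption = 34180 / 149.9 = 228.0 km

228.0 km


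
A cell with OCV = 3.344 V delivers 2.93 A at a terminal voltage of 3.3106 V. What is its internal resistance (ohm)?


R = (OCV - V) / I = (3.344 - 3.3106) / 2.93 = 0.01140 ohm

0.01140 ohm


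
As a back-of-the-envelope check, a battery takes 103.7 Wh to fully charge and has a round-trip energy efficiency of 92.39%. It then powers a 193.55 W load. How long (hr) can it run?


Step 1: E_discharge = eta/100 * E_charge = 92.39/100 * 103.7 = 95.808 Wh
Step 2: t = E_discharge / P = 95.808 / 193.55 = 0.4950 hr

0.4950 hr


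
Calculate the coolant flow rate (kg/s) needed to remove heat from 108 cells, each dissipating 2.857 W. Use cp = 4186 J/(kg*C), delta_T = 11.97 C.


Step 1: Total heat Q = 108 * 2.857 W = 308.56 W
Step 2: denom = cp * dT = 4186 * 11.97 = 50106
Step 3: m_dot = 308.56 / 50106 = 0.006158 kg/s

0.006158 kg/s


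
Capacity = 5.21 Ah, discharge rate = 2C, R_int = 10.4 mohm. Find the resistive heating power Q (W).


Convert: R = 10.4 mohm = 0.0104 ohm
Step 1: I = C_rate * capacity = 2 * 5.21 = 10.42 A
Step 2: Q = I^2 * R = 10.42^2 * 0.0104 = 108.58 * 0.0104 = 1.129 W

1.129 W


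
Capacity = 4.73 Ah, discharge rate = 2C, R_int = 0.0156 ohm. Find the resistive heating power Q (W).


Step 1: I = C_rate * capacity = 2 * 4.73 = 9.46 A
Step 2: Q = I^2 * R = 9.46^2 * 0.0156 = 89.492 * 0.0156 = 1.396 W

1.396 W


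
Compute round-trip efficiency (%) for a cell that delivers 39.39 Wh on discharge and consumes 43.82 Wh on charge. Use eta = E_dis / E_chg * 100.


Round-trip efficiency = 39.39/43.82 * 100% = 89.89%

89.89%


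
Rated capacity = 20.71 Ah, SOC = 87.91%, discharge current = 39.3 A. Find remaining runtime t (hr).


Step 1: remaining = SOC/100 * C_total = 87.91/100 * 20.71 = 18.206 Ah
Step 2: t = remaining / I = 18.206 / 39.3 = 0.4633 hr

0.4633 hr


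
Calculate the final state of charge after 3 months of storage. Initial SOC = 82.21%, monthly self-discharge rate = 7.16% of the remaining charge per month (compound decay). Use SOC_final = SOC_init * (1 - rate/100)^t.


Monthly retention factor = 1 - 7.16/100 = 0.9284
Over 3 months: factor^3 = 0.80021
SOC_final = 82.21 * 0.80021 = 65.79%

65.79%


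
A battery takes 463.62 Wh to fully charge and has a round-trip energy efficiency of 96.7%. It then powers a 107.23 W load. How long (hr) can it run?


Step 1: E_discharge = eta/100 * E_charge = 96.7/100 * 463.62 = 448.32 Wh
Step 2: t = E_discharge / P = 448.32 / 107.23 = 4.181 hr

4.181 hr


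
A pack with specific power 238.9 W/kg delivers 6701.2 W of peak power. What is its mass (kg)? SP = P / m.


m = P / SP = 6701.2 / 238.9 = 28.05 kg

28.05 kg


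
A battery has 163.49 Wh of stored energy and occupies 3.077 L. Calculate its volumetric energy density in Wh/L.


Volumetric ED = 163.49 Wh / 3.077 L = 53.13 Wh/L

53.13 Wh/L


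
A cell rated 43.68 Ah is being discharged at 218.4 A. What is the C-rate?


C_rate = I / capacity = 218.4 / 43.68 = 5C

5C


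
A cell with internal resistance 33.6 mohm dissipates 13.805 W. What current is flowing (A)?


Convert: R = 33.6 mohm = 0.0336 ohm
I = sqrt(Q / R) = sqrt(13.805 / 0.0336) = sqrt(410.86) = 20.27 A

20.27 A


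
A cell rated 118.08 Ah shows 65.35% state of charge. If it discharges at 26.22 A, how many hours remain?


Step 1: remaining = SOC/100 * C_total = 65.35/100 * 118.08 = 77.165 Ah
Step 2: t = remaining / I = 77.165 / 26.22 = 2.943 hr

2.943 hr


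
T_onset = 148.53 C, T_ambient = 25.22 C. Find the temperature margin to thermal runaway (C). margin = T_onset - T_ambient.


margin = T_onset - T_ambient = 148.53 - 25.22 = 123.31 C

123.31 C


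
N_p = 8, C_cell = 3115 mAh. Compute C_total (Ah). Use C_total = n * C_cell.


Convert: C_cell = 3115 mAh = 3.115 Ah
C_total = 8 * 3.115 = 24.92 Ah

24.92 Ah


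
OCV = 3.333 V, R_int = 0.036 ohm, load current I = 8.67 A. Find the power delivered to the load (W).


Step 1: V_terminal = OCV - I*R = 3.333 - 8.67 * 0.036 = 3.0209 V
Step 2: P_out = V_terminal * I = 3.0209 * 8.67 = 26.19 W

26.19 W


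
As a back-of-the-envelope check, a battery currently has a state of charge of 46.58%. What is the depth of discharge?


Complement of SOC: DOD = 100% - 46.58% = 53.42%

53.42%


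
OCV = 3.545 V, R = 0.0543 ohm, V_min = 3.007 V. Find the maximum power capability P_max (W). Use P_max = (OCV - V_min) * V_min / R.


P_max = (OCV - V_min) * V_min / R = (3.545 - 3.007) * 3.007 / 0.0543 = 0.538 * 3.007 / 0.0543 = 29.79 W

29.79 W


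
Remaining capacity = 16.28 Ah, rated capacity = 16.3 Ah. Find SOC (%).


SOC = (remaining / total) * 100 = (16.28 / 16.3) * 100 = 99.88%

99.88%


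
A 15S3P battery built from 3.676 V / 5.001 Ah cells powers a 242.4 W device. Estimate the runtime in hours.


Step 1: E_pack = Ns * V_cell * Np * C_cell = 15 * 3.676 * 3 * 5.001 = 827.27 Wh
Step 2: t = E_pack / P = 827.27 / 242.4 = 3.413 hr

3.413 hr


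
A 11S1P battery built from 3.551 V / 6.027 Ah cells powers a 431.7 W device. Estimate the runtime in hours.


Step 1: E_pack = Ns * V_cell * Np * C_cell = 11 * 3.551 * 1 * 6.027 = 235.42 Wh
Step 2: t = E_pack / P = 235.42 / 431.7 = 0.5453 hr

0.5453 hr


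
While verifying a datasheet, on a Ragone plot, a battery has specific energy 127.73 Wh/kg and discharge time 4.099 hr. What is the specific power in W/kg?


P_specific = E / t = 127.73 / 4.099 = 31.16 W/kg

31.16 W/kg


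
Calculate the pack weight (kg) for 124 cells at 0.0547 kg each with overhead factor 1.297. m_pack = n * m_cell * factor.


Cell mass sum = 124 * 0.0547 = 6.7828 kg
With overhead 1.297: m_pack = 6.7828 * 1.297 = 8.797 kg

8.797 kg


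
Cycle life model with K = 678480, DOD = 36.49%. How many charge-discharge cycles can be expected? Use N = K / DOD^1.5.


Step 1: DOD^1.5 = 36.49^1.5 = 220.42
Step 2: N = 678480 / 220.42 = 3078 cycles

3078 cycles


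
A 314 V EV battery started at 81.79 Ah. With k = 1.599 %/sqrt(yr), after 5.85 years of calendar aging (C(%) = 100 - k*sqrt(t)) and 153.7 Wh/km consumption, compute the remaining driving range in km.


Step 1: capacity retention = 100 - 1.599 * sqrt(5.85) = 100 - 1.599 * 2.4187 = 96.132%
Step 2: C_now = 81.79 * 96.132/100 = 78.626 Ah
Step 3: E_pack = V * C_now = 314 * 78.626 = 24689 Wh
Step 4: range = E_pack / consumption = 24689 / 153.7 = 160.6 km

160.6 km


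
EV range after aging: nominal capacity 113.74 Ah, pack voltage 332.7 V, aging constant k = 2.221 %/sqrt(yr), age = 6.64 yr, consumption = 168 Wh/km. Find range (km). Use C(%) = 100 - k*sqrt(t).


Step 1: capacity retention = 100 - 2.221 * sqrt(6.64) = 100 - 2.221 * 2.5768 = 94.277%
Step 2: C_now = 113.74 * 94.277/100 = 107.23 Ah
Step 3: E_pack = V * C_now = 332.7 * 107.23 = 35675 Wh
Step 4: range = E_pack / consumption = 35675 / 168 = 212.4 km

212.4 km


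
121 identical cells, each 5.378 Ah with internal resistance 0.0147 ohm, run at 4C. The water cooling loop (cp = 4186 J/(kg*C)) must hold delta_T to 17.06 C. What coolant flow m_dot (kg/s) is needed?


Step 1: I = 4 * 5.378 = 21.512 A
Step 2: Q_cell = I^2 * R = 21.512^2 * 0.0147 = 6.8027 W
Step 3: Q_total = 121 * 6.8027 = 823.13 W
Step 4: m_dot = Q_total / (cp * dT) = 823.13 / (4186 * 17.06) = 0.01153 kg/s

0.01153 kg/s


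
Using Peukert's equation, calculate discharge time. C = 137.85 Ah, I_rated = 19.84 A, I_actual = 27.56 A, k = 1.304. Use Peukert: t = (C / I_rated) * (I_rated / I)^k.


Step 1: t_rated = C / I_rated = 137.85 / 19.84 = 6.9481 hr
Step 2: ratio = 19.84 / 27.56 = 0.71988
Step 3: ratio^k = 0.71988^1.304 = 0.65143
Step 4: t = t_rated * ratio^k = 6.9481 * 0.65143 = 4.526 hr

4.526 hr


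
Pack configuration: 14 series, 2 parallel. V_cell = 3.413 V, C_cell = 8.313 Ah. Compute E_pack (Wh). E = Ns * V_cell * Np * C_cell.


V_pack = 14 * 3.413 = 47.782 V
C_pack = 2 * 8.313 = 16.626 Ah
E = V_pack * C_pack = 47.782 * 16.626 = 794.4 Wh

794.4 Wh


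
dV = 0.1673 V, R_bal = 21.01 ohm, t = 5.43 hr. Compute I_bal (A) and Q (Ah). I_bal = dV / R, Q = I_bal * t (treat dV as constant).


I_bal = dV / R = 0.1673 / 21.01 = 0.0079629 A
Q = I_bal * t = 0.0079629 * 5.43 = 0.04324 Ah

I=0.0079629 A, Q=0.04324 Ah


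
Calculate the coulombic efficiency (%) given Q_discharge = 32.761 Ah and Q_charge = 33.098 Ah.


eta_c = Q_dis / Q_chg * 100 = 32.761 / 33.098 * 100 = 98.98%

98.98%


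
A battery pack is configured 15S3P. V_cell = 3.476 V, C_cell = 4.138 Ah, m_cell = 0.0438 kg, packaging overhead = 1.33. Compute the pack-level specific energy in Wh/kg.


Step 1: V_pack = 15 * 3.476 = 52.14 V
Step 2: C_pack = 3 * 4.138 = 12.414 Ah
Step 3: E_pack = V_pack * C_pack = 52.14 * 12.414 = 647.27 Wh
Step 4: m_pack = 15 * 3 * 0.0438 * 1.33 = 2.6214 kg
Step 5: ED = E_pack / m_pack = 647.27 / 2.6214 = 246.9 Wh/kg

246.9 Wh/kg


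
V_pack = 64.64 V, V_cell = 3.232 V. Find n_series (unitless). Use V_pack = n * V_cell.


Rearranging: n = V_pack / V_cell = 64.64 / 3.232 = 20 cells

20


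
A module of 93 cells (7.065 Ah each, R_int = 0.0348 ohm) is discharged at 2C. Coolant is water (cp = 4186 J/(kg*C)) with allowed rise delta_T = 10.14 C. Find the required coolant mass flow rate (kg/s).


Step 1: I = 2 * 7.065 = 14.13 A
Step 2: Q_cell = I^2 * R = 14.13^2 * 0.0348 = 6.9481 W
Step 3: Q_total = 93 * 6.9481 = 646.17 W
Step 4: m_dot = Q_total / (cp * dT) = 646.17 / (4186 * 10.14) = 0.01522 kg/s

0.01522 kg/s


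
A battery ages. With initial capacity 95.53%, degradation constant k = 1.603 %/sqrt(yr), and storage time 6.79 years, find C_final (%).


Step 1: sqrt(6.79 yr) = 2.6058
Step 2: drop = 1.603 * 2.6058 = 4.1771
Step 3: C_final = 95.53 - 4.1771 = 91.35%

91.35%


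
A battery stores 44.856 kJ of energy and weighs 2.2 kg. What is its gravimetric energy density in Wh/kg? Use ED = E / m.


Convert: E = 44.856 kJ = 12.46 Wh
ED = E / m = 12.46 / 2.2 = 5.664 Wh/kg

5.664 Wh/kg


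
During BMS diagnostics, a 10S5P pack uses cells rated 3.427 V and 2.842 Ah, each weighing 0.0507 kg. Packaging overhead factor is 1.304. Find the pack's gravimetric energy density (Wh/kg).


Step 1: V_pack = 10 * 3.427 = 34.27 V
Step 2: C_pack = 5 * 2.842 = 14.21 Ah
Step 3: E_pack = V_pack * C_pack = 34.27 * 14.21 = 486.98 Wh
Step 4: m_pack = 10 * 5 * 0.0507 * 1.304 = 3.3056 kg
Step 5: ED = E_pack / m_pack = 486.98 / 3.3056 = 147.3 Wh/kg

147.3 Wh/kg


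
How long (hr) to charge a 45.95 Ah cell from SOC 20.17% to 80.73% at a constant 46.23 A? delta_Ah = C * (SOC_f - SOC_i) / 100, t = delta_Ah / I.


delta_Ah = 45.95 * (80.73 - 20.17) / 100 = 27.827 Ah
t = delta_Ah / I = 27.827 / 46.23 = 0.6019 hr

0.6019 hr


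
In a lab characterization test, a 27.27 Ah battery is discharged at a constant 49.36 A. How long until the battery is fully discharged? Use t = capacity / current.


t = capacity / current = 27.27 / 49.36 = 0.5525 hr

0.5525 hr


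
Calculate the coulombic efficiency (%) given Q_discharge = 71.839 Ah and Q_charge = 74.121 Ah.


eta_c = Q_dis / Q_chg * 100 = 71.839 / 74.121 * 100 = 96.92%

96.92%


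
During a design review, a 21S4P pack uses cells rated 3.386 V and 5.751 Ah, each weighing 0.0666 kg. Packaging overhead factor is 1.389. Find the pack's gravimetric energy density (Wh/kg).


Step 1: V_pack = 21 * 3.386 = 71.106 V
Step 2: C_pack = 4 * 5.751 = 23.004 Ah
Step 3: E_pack = V_pack * C_pack = 71.106 * 23.004 = 1635.7 Wh
Step 4: m_pack = 21 * 4 * 0.0666 * 1.389 = 7.7706 kg
Step 5: ED = E_pack / m_pack = 1635.7 / 7.7706 = 210.5 Wh/kg

210.5 Wh/kg


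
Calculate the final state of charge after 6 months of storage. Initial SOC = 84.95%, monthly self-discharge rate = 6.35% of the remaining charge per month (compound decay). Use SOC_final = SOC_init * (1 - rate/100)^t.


Monthly retention factor = 1 - 6.35/100 = 0.9365
Over 6 months: factor^6 = 0.6746
SOC_final = 84.95 * 0.6746 = 57.31%

57.31%


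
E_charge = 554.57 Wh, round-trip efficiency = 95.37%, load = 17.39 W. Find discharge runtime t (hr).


Step 1: E_discharge = eta/100 * E_charge = 95.37/100 * 554.57 = 528.89 Wh
Step 2: t = E_discharge / P = 528.89 / 17.39 = 30.41 hr

30.41 hr


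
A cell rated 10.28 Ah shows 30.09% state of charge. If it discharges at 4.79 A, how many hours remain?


Step 1: remaining = SOC/100 * C_total = 30.09/100 * 10.28 = 3.0933 Ah
Step 2: t = remaining / I = 3.0933 / 4.79 = 0.6458 hr

0.6458 hr


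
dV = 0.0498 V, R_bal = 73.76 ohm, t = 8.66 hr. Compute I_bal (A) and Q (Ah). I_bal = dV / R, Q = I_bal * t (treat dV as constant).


I_bal = dV / R = 0.0498 / 73.76 = 6.7516e-04 A
Q = I_bal * t = 6.7516e-04 * 8.66 = 0.005847 Ah

I=6.7516e-04 A, Q=0.005847 Ah


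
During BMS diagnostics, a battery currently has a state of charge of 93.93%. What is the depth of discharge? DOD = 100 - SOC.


DOD = 100 - SOC = 100 - 93.93 = 6.07%

6.07%


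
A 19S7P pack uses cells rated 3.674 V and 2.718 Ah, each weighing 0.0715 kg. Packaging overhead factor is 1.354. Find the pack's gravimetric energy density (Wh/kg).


Step 1: V_pack = 19 * 3.674 = 69.806 V
Step 2: C_pack = 7 * 2.718 = 19.026 Ah
Step 3: E_pack = V_pack * C_pack = 69.806 * 19.026 = 1328.1 Wh
Step 4: m_pack = 19 * 7 * 0.0715 * 1.354 = 12.876 kg
Step 5: ED = E_pack / m_pack = 1328.1 / 12.876 = 103.1 Wh/kg

103.1 Wh/kg


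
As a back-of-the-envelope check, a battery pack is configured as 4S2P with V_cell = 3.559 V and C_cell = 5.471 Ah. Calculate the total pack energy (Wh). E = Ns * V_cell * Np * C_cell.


E = Ns * Vcell * Np * Ccell = 4 * 3.559 * 2 * 5.471 = 155.8 Wh

155.8 Wh


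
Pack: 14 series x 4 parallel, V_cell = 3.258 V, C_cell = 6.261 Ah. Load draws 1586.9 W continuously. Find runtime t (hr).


Step 1: E_pack = Ns * V_cell * Np * C_cell = 14 * 3.258 * 4 * 6.261 = 1142.3 Wh
Step 2: t = E_pack / P = 1142.3 / 1586.9 = 0.7198 hr

0.7198 hr


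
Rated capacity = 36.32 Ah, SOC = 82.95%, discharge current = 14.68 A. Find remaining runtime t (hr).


Step 1: remaining = SOC/100 * C_total = 82.95/100 * 36.32 = 30.127 Ah
Step 2: t = remaining / I = 30.127 / 14.68 = 2.052 hr

2.052 hr


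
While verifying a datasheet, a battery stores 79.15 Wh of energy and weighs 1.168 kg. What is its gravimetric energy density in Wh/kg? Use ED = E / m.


Specific energy = 79.15 Wh / 1.168 kg = 67.77 Wh/kg

67.77 Wh/kg


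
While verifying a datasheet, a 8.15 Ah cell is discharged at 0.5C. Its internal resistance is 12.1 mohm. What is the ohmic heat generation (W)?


Convert: R = 12.1 mohm = 0.0121 ohm
Step 1: I = C_rate * capacity = 0.5 * 8.15 = 4.075 A
Step 2: Q = I^2 * R = 4.075^2 * 0.0121 = 16.606 * 0.0121 = 0.2009 W

0.2009 W


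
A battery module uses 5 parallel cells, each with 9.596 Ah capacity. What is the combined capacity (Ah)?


Parallel capacities add: 5 * 9.596 Ah = 47.98 Ah

47.98 Ah


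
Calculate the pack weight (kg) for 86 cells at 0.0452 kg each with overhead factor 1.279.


m_pack = n * m_cell * overhead = 86 * 0.0452 * 1.279 = 4.972 kg

4.972 kg


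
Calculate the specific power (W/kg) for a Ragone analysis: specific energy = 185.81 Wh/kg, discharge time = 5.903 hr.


P_specific = E / t = 185.81 / 5.903 = 31.48 W/kg

31.48 W/kg


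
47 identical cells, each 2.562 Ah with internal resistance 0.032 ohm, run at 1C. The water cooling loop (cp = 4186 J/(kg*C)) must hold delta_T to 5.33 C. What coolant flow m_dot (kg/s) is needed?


Step 1: I = 1 * 2.562 = 2.562 A
Step 2: Q_cell = I^2 * R = 2.562^2 * 0.032 = 0.21004 W
Step 3: Q_total = 47 * 0.21004 = 9.8719 W
Step 4: m_dot = Q_total / (cp * dT) = 9.8719 / (4186 * 5.33) = 4.425e-04 kg/s

4.425e-04 kg/s


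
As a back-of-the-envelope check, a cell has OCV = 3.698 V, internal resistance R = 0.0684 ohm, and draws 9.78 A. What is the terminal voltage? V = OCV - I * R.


IR drop = 9.78 * 0.0684 = 0.66895 V
V = 3.698 - 0.66895 = 3.029 V

3.029 V
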